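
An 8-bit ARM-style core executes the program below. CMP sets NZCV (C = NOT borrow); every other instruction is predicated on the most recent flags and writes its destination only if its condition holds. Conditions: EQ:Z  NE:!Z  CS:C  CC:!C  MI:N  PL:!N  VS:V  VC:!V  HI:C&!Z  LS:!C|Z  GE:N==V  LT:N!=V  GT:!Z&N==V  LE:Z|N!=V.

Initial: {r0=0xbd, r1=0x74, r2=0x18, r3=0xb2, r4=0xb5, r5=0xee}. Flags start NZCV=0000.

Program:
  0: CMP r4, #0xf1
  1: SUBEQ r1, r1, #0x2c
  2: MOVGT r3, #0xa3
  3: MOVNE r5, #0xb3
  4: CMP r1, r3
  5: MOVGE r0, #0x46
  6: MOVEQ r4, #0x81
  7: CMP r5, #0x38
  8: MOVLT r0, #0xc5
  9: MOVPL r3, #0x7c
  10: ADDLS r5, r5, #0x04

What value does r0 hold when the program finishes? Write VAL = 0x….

0: ✓ CMP  NZCV=1000
1: · SUBEQ
2: · MOVGT
3: ✓ MOVNE  r5←0xb3
4: ✓ CMP  NZCV=1001
5: ✓ MOVGE  r0←0x46
6: · MOVEQ
7: ✓ CMP  NZCV=0011
8: ✓ MOVLT  r0←0xc5
9: ✓ MOVPL  r3←0x7c
10: · ADDLS

VAL = 0xc5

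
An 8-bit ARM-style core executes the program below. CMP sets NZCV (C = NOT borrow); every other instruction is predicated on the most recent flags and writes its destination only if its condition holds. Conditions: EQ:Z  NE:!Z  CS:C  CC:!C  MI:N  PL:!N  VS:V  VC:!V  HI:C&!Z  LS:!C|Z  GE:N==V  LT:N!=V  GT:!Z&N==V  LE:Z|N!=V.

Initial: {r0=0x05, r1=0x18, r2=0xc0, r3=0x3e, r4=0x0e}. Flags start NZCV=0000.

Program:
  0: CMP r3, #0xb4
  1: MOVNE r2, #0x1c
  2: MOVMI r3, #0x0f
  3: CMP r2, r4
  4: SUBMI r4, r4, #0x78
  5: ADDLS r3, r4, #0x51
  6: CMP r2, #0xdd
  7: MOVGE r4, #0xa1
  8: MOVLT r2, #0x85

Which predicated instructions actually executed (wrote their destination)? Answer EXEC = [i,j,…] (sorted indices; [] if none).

0: ✓ CMP  NZCV=1001
1: ✓ MOVNE  r2←0x1c
2: ✓ MOVMI  r3←0x0f
3: ✓ CMP  NZCV=0010
4: · SUBMI
5: · ADDLS
6: ✓ CMP  NZCV=0000
7: ✓ MOVGE  r4←0xa1
8: · MOVLT

EXEC = [1,2,7]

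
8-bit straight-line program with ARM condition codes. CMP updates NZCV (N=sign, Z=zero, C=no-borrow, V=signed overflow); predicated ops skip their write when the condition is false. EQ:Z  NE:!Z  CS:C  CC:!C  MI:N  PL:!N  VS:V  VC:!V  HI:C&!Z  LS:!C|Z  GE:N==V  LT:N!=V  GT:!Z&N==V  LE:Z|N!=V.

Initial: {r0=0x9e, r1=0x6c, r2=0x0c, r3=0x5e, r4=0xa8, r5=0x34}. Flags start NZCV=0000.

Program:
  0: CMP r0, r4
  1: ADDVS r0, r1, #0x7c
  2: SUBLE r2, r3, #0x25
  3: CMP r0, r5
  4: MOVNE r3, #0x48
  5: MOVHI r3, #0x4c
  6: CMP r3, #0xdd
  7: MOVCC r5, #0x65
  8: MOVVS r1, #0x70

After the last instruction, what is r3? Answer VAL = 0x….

VAL = 0x4c

[0] flags=1000 → (cmp)
[1] flags=1000 VS?F → skip
[2] flags=1000 LE?T → r2=0x39
[3] flags=0011 → (cmp)
[4] flags=0011 NE?T → r3=0x48
[5] flags=0011 HI?T → r3=0x4c
[6] flags=0000 → (cmp)
[7] flags=0000 CC?T → r5=0x65
[8] flags=0000 VS?F → skip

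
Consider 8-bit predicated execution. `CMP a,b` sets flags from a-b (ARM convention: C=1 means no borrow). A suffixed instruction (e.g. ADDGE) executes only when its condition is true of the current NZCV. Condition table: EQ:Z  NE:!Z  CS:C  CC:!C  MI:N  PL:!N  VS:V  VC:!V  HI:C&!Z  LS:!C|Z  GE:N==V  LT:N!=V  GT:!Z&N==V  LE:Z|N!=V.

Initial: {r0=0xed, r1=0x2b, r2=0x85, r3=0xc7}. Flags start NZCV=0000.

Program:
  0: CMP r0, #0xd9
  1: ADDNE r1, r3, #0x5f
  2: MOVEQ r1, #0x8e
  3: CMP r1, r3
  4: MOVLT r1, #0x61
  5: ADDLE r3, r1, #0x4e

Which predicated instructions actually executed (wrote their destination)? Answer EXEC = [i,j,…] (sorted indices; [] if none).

EXEC = [1]

0: ✓ CMP  NZCV=0010
1: ✓ ADDNE  r1←0x26
2: · MOVEQ
3: ✓ CMP  NZCV=0000
4: · MOVLT
5: · ADDLE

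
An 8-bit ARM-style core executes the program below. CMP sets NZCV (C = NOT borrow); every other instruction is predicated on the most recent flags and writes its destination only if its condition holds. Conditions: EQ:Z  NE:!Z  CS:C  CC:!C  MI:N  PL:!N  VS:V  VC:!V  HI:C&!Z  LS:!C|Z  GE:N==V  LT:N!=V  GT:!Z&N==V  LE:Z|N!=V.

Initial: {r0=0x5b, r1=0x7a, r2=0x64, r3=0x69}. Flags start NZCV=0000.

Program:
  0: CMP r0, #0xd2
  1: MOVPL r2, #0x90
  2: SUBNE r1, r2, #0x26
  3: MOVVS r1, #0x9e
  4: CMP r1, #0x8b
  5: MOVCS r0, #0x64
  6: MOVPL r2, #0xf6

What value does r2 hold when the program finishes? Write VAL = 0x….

0: ✓ CMP  NZCV=1001
1: · MOVPL
2: ✓ SUBNE  r1←0x3e
3: ✓ MOVVS  r1←0x9e
4: ✓ CMP  NZCV=0010
5: ✓ MOVCS  r0←0x64
6: ✓ MOVPL  r2←0xf6

VAL = 0xf6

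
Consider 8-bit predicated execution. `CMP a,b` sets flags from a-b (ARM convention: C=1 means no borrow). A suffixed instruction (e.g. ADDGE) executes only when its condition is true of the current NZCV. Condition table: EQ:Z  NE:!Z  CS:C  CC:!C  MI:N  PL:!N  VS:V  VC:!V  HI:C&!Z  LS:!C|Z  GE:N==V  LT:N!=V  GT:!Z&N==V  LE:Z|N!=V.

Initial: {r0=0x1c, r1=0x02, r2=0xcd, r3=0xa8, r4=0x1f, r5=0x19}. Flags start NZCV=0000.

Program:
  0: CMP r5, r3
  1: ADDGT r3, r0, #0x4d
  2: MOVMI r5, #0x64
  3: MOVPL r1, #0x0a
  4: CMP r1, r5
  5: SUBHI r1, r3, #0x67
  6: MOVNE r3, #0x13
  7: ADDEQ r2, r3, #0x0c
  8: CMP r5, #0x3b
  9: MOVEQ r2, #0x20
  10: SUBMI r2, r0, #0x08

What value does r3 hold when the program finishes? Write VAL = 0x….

VAL = 0x13

[0] flags=0000 → (cmp)
[1] flags=0000 GT?T → r3=0x69
[2] flags=0000 MI?F → skip
[3] flags=0000 PL?T → r1=0x0a
[4] flags=1000 → (cmp)
[5] flags=1000 HI?F → skip
[6] flags=1000 NE?T → r3=0x13
[7] flags=1000 EQ?F → skip
[8] flags=1000 → (cmp)
[9] flags=1000 EQ?F → skip
[10] flags=1000 MI?T → r2=0x14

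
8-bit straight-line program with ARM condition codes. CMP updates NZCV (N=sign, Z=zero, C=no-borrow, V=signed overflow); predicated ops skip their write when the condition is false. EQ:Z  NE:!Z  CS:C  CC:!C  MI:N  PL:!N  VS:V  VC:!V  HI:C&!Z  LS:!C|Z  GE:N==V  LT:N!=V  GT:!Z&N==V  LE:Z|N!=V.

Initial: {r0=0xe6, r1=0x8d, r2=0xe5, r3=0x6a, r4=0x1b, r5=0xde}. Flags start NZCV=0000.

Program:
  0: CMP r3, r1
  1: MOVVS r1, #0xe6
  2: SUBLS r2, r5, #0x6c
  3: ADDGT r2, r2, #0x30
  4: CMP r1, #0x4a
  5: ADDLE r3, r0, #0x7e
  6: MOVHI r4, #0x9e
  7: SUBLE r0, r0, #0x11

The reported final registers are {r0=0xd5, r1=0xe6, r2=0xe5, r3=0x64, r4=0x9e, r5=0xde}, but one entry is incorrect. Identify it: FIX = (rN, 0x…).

FIX = (r2, 0xa2)

0: ✓ CMP  NZCV=1001
1: ✓ MOVVS  r1←0xe6
2: ✓ SUBLS  r2←0x72
3: ✓ ADDGT  r2←0xa2
4: ✓ CMP  NZCV=1010
5: ✓ ADDLE  r3←0x64
6: ✓ MOVHI  r4←0x9e
7: ✓ SUBLE  r0←0xd5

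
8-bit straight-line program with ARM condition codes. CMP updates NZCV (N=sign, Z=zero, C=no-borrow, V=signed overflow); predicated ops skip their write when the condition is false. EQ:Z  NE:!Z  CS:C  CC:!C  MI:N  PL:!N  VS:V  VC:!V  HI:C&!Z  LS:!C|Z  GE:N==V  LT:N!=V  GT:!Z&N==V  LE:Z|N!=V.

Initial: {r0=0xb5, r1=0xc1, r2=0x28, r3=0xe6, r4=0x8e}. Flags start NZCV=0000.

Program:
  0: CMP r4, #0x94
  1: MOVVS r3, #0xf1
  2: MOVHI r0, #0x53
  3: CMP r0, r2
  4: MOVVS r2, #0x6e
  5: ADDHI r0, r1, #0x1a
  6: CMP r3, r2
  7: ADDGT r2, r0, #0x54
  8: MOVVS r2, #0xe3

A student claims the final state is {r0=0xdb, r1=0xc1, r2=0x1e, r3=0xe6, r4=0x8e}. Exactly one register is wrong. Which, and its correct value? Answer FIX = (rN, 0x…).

0: ✓ CMP  NZCV=1000
1: · MOVVS
2: · MOVHI
3: ✓ CMP  NZCV=1010
4: · MOVVS
5: ✓ ADDHI  r0←0xdb
6: ✓ CMP  NZCV=1010
7: · ADDGT
8: · MOVVS

FIX = (r2, 0x28)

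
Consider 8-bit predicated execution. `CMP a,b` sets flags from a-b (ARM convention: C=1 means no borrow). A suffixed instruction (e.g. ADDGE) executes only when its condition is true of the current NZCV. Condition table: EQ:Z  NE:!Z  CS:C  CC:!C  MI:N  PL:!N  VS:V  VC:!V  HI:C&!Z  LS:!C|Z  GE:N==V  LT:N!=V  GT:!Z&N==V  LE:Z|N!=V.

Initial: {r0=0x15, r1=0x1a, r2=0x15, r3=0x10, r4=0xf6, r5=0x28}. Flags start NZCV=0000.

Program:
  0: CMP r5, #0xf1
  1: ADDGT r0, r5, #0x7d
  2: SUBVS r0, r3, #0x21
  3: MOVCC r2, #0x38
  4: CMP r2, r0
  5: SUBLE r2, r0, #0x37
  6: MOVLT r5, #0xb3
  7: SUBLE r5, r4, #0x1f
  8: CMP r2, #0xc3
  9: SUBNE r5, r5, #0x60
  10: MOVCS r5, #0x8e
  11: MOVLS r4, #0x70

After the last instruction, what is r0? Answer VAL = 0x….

VAL = 0xa5

[0] flags=0000 → (cmp)
[1] flags=0000 GT?T → r0=0xa5
[2] flags=0000 VS?F → skip
[3] flags=0000 CC?T → r2=0x38
[4] flags=1001 → (cmp)
[5] flags=1001 LE?F → skip
[6] flags=1001 LT?F → skip
[7] flags=1001 LE?F → skip
[8] flags=0000 → (cmp)
[9] flags=0000 NE?T → r5=0xc8
[10] flags=0000 CS?F → skip
[11] flags=0000 LS?T → r4=0x70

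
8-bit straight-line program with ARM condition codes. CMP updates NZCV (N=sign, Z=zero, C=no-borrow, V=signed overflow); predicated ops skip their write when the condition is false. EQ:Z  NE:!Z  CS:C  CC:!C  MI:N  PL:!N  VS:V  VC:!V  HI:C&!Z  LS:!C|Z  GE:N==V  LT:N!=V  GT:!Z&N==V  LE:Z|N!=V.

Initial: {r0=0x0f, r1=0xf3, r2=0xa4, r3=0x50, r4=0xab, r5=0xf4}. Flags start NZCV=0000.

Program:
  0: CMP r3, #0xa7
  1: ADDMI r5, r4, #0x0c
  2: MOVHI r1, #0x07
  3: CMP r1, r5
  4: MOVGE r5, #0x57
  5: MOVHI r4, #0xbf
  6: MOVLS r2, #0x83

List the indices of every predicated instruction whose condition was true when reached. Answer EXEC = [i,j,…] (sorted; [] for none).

[0] flags=1001 → (cmp)
[1] flags=1001 MI?T → r5=0xb7
[2] flags=1001 HI?F → skip
[3] flags=0010 → (cmp)
[4] flags=0010 GE?T → r5=0x57
[5] flags=0010 HI?T → r4=0xbf
[6] flags=0010 LS?F → skip

EXEC = [1,4,5]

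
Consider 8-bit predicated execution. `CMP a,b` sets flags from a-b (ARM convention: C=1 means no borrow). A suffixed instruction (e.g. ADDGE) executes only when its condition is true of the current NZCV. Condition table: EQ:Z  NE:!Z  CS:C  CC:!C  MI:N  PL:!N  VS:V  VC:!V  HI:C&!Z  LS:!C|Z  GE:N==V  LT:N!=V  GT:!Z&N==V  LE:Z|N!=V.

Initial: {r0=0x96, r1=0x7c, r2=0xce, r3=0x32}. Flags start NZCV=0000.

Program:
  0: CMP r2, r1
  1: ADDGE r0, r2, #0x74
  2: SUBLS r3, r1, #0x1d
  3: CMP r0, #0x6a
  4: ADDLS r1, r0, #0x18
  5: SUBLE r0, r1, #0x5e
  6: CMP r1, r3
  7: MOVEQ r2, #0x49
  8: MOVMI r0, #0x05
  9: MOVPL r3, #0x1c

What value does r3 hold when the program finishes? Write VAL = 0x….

0: ✓ CMP  NZCV=0011
1: · ADDGE
2: · SUBLS
3: ✓ CMP  NZCV=0011
4: · ADDLS
5: ✓ SUBLE  r0←0x1e
6: ✓ CMP  NZCV=0010
7: · MOVEQ
8: · MOVMI
9: ✓ MOVPL  r3←0x1c

VAL = 0x1c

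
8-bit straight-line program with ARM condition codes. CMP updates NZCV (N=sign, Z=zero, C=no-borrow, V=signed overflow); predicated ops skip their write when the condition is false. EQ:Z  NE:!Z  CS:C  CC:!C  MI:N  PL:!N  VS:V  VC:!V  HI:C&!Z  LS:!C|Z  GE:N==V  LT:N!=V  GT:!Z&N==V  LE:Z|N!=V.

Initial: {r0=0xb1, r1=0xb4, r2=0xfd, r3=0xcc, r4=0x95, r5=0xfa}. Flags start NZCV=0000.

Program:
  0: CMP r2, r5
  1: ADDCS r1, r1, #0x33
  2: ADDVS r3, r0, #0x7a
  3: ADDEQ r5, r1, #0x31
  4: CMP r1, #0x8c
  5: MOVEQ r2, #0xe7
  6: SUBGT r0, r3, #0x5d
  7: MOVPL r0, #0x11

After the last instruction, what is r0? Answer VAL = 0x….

VAL = 0x11

0: ✓ CMP  NZCV=0010
1: ✓ ADDCS  r1←0xe7
2: · ADDVS
3: · ADDEQ
4: ✓ CMP  NZCV=0010
5: · MOVEQ
6: ✓ SUBGT  r0←0x6f
7: ✓ MOVPL  r0←0x11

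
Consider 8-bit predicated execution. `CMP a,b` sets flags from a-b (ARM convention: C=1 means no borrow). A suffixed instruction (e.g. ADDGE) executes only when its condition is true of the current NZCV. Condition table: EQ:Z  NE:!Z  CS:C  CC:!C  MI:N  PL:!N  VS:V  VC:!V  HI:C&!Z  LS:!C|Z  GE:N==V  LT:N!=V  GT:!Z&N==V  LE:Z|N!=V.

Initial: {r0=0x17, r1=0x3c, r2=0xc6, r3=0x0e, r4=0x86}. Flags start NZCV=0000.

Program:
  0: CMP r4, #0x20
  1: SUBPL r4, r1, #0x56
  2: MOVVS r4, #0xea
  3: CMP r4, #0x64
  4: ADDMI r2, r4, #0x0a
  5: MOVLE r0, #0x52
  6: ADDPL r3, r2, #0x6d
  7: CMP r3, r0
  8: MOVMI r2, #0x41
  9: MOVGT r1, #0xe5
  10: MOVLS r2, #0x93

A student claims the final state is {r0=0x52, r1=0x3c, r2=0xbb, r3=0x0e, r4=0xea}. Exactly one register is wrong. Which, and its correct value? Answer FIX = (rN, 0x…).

FIX = (r2, 0x93)

[0] flags=0011 → (cmp)
[1] flags=0011 PL?T → r4=0xe6
[2] flags=0011 VS?T → r4=0xea
[3] flags=1010 → (cmp)
[4] flags=1010 MI?T → r2=0xf4
[5] flags=1010 LE?T → r0=0x52
[6] flags=1010 PL?F → skip
[7] flags=1000 → (cmp)
[8] flags=1000 MI?T → r2=0x41
[9] flags=1000 GT?F → skip
[10] flags=1000 LS?T → r2=0x93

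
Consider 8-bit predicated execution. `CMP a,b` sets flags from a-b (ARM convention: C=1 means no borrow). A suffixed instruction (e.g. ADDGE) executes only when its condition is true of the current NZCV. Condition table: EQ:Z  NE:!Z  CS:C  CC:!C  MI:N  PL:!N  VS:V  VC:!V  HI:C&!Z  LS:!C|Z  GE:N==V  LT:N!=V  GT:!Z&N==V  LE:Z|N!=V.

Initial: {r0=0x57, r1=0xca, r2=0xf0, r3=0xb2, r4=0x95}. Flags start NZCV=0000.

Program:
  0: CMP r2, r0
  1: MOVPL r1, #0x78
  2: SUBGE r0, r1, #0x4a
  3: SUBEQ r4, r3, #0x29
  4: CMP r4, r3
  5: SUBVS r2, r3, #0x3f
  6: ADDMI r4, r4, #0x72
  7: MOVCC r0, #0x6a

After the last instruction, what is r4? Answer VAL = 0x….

[0] flags=1010 → (cmp)
[1] flags=1010 PL?F → skip
[2] flags=1010 GE?F → skip
[3] flags=1010 EQ?F → skip
[4] flags=1000 → (cmp)
[5] flags=1000 VS?F → skip
[6] flags=1000 MI?T → r4=0x07
[7] flags=1000 CC?T → r0=0x6a

VAL = 0x07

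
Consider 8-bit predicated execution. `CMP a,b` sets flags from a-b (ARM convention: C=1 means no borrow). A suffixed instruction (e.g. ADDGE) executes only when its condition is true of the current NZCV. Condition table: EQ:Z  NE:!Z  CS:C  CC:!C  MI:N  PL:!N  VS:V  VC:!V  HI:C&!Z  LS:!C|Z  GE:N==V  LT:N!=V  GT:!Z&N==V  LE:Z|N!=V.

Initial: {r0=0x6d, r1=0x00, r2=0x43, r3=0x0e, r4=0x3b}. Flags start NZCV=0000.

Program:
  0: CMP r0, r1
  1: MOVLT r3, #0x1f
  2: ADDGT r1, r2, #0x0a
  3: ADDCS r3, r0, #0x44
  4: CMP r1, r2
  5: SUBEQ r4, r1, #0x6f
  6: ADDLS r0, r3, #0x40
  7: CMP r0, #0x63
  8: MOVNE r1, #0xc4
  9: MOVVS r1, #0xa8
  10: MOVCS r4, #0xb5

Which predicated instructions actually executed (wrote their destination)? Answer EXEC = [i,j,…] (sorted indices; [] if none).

EXEC = [2,3,8,10]

0: ✓ CMP  NZCV=0010
1: · MOVLT
2: ✓ ADDGT  r1←0x4d
3: ✓ ADDCS  r3←0xb1
4: ✓ CMP  NZCV=0010
5: · SUBEQ
6: · ADDLS
7: ✓ CMP  NZCV=0010
8: ✓ MOVNE  r1←0xc4
9: · MOVVS
10: ✓ MOVCS  r4←0xb5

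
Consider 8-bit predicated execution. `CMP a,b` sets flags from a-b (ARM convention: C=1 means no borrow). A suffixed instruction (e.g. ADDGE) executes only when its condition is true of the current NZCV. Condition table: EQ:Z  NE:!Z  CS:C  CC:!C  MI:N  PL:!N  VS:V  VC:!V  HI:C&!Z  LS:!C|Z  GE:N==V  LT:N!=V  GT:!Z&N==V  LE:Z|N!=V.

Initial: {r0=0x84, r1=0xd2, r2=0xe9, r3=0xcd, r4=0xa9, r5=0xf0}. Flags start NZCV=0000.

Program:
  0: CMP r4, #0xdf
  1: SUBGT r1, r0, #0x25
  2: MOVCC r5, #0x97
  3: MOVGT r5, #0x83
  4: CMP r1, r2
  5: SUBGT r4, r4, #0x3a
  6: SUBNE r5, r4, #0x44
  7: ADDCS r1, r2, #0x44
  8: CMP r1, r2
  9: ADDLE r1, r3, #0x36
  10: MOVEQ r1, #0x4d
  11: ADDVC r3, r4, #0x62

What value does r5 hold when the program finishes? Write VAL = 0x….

VAL = 0x65

[0] flags=1000 → (cmp)
[1] flags=1000 GT?F → skip
[2] flags=1000 CC?T → r5=0x97
[3] flags=1000 GT?F → skip
[4] flags=1000 → (cmp)
[5] flags=1000 GT?F → skip
[6] flags=1000 NE?T → r5=0x65
[7] flags=1000 CS?F → skip
[8] flags=1000 → (cmp)
[9] flags=1000 LE?T → r1=0x03
[10] flags=1000 EQ?F → skip
[11] flags=1000 VC?T → r3=0x0b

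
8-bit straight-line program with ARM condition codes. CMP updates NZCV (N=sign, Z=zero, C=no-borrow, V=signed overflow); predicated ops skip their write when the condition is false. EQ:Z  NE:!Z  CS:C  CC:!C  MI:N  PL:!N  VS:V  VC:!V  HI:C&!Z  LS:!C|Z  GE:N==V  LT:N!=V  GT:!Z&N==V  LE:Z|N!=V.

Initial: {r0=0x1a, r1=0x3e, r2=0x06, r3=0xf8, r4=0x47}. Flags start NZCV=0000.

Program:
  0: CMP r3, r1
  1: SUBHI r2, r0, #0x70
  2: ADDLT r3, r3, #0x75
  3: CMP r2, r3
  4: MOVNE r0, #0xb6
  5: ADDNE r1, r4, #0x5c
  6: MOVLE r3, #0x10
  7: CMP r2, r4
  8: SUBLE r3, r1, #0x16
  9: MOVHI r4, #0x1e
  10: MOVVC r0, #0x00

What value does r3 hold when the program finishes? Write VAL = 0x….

[0] flags=1010 → (cmp)
[1] flags=1010 HI?T → r2=0xaa
[2] flags=1010 LT?T → r3=0x6d
[3] flags=0011 → (cmp)
[4] flags=0011 NE?T → r0=0xb6
[5] flags=0011 NE?T → r1=0xa3
[6] flags=0011 LE?T → r3=0x10
[7] flags=0011 → (cmp)
[8] flags=0011 LE?T → r3=0x8d
[9] flags=0011 HI?T → r4=0x1e
[10] flags=0011 VC?F → skip

VAL = 0x8d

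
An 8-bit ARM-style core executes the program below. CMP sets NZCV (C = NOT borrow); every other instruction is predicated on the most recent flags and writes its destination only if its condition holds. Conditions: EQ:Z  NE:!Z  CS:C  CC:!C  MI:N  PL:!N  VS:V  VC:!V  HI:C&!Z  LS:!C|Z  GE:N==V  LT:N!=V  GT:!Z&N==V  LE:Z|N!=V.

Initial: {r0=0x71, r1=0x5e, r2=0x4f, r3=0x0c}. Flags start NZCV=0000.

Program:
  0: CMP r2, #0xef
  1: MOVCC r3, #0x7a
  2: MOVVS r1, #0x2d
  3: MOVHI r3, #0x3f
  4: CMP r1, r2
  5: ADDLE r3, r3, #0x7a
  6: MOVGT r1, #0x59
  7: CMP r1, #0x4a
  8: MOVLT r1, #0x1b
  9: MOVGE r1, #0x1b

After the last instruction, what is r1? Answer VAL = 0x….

VAL = 0x1b

[0] flags=0000 → (cmp)
[1] flags=0000 CC?T → r3=0x7a
[2] flags=0000 VS?F → skip
[3] flags=0000 HI?F → skip
[4] flags=0010 → (cmp)
[5] flags=0010 LE?F → skip
[6] flags=0010 GT?T → r1=0x59
[7] flags=0010 → (cmp)
[8] flags=0010 LT?F → skip
[9] flags=0010 GE?T → r1=0x1b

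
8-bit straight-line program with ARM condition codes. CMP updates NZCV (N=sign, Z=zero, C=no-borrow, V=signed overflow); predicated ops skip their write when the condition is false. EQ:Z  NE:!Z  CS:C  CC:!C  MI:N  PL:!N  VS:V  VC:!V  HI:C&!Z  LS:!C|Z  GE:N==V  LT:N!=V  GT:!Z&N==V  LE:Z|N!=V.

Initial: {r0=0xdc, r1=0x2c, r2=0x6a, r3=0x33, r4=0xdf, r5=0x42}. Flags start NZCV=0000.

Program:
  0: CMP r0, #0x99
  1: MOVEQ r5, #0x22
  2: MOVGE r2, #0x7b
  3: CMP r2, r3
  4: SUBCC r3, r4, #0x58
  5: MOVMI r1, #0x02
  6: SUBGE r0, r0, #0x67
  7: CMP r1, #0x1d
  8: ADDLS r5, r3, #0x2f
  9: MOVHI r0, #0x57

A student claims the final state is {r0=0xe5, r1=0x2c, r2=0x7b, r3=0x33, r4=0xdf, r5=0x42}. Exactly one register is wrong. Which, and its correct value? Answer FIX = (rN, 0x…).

FIX = (r0, 0x57)

0: ✓ CMP  NZCV=0010
1: · MOVEQ
2: ✓ MOVGE  r2←0x7b
3: ✓ CMP  NZCV=0010
4: · SUBCC
5: · MOVMI
6: ✓ SUBGE  r0←0x75
7: ✓ CMP  NZCV=0010
8: · ADDLS
9: ✓ MOVHI  r0←0x57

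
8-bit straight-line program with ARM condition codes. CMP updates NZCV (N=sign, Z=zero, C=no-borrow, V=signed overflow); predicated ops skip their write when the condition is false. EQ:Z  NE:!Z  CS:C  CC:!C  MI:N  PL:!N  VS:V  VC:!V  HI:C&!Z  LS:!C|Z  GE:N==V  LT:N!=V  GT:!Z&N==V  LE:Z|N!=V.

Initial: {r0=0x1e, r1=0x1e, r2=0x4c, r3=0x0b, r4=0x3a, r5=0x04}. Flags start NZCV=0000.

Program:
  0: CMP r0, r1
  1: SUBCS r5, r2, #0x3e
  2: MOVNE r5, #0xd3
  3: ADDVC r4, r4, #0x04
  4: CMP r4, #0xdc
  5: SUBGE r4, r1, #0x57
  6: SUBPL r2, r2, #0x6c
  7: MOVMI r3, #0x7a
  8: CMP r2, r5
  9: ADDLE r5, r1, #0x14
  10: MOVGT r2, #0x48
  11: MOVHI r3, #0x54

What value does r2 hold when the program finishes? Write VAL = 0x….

0: ✓ CMP  NZCV=0110
1: ✓ SUBCS  r5←0x0e
2: · MOVNE
3: ✓ ADDVC  r4←0x3e
4: ✓ CMP  NZCV=0000
5: ✓ SUBGE  r4←0xc7
6: ✓ SUBPL  r2←0xe0
7: · MOVMI
8: ✓ CMP  NZCV=1010
9: ✓ ADDLE  r5←0x32
10: · MOVGT
11: ✓ MOVHI  r3←0x54

VAL = 0xe0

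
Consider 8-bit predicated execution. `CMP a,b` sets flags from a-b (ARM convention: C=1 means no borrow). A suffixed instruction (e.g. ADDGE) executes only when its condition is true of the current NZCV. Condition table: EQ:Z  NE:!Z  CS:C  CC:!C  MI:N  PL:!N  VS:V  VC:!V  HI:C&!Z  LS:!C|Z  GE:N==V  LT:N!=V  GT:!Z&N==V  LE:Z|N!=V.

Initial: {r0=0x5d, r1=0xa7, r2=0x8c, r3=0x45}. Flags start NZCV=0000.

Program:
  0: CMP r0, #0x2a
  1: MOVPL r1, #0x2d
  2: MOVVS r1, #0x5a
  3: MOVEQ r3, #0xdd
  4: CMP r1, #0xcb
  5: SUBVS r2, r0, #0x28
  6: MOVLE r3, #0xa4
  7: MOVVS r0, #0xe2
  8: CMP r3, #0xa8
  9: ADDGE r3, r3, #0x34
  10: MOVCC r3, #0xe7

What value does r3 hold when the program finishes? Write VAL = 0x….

VAL = 0xe7

[0] flags=0010 → (cmp)
[1] flags=0010 PL?T → r1=0x2d
[2] flags=0010 VS?F → skip
[3] flags=0010 EQ?F → skip
[4] flags=0000 → (cmp)
[5] flags=0000 VS?F → skip
[6] flags=0000 LE?F → skip
[7] flags=0000 VS?F → skip
[8] flags=1001 → (cmp)
[9] flags=1001 GE?T → r3=0x79
[10] flags=1001 CC?T → r3=0xe7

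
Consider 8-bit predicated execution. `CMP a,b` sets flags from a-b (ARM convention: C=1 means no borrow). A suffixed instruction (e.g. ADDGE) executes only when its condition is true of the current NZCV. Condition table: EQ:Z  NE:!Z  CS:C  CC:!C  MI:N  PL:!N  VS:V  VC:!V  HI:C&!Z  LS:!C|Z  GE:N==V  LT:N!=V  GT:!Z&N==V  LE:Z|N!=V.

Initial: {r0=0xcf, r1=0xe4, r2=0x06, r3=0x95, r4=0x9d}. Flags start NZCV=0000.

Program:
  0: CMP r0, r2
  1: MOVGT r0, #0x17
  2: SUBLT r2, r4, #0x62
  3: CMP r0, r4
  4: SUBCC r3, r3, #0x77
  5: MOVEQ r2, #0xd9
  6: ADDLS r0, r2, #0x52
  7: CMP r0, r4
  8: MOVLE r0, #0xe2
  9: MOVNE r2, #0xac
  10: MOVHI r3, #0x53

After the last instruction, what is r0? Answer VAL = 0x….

VAL = 0xcf

[0] flags=1010 → (cmp)
[1] flags=1010 GT?F → skip
[2] flags=1010 LT?T → r2=0x3b
[3] flags=0010 → (cmp)
[4] flags=0010 CC?F → skip
[5] flags=0010 EQ?F → skip
[6] flags=0010 LS?F → skip
[7] flags=0010 → (cmp)
[8] flags=0010 LE?F → skip
[9] flags=0010 NE?T → r2=0xac
[10] flags=0010 HI?T → r3=0x53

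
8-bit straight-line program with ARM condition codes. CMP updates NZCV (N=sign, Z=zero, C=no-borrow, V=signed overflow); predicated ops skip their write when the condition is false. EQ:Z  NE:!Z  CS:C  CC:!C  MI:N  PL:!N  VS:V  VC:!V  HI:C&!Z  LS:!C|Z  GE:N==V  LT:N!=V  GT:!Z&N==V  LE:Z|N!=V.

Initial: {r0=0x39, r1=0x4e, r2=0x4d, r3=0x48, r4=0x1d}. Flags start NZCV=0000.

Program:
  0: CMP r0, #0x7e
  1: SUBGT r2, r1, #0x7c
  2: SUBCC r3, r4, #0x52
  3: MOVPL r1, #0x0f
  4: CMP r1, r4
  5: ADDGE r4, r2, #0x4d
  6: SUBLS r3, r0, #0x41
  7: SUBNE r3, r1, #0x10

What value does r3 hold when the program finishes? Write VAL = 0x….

VAL = 0x3e

[0] flags=1000 → (cmp)
[1] flags=1000 GT?F → skip
[2] flags=1000 CC?T → r3=0xcb
[3] flags=1000 PL?F → skip
[4] flags=0010 → (cmp)
[5] flags=0010 GE?T → r4=0x9a
[6] flags=0010 LS?F → skip
[7] flags=0010 NE?T → r3=0x3e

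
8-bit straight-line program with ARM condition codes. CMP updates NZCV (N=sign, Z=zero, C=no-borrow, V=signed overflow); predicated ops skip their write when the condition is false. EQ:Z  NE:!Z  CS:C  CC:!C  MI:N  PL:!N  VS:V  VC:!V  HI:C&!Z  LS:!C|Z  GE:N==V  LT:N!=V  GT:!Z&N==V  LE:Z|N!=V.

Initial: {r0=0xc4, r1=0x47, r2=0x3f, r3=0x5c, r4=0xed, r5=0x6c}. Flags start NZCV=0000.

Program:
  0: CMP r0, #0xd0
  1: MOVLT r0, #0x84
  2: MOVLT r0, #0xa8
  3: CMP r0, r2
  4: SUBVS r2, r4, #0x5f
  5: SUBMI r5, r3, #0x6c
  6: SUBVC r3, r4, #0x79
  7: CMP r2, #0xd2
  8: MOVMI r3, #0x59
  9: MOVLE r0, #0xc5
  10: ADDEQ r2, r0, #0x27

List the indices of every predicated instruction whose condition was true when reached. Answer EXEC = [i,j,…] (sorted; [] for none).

[0] flags=1000 → (cmp)
[1] flags=1000 LT?T → r0=0x84
[2] flags=1000 LT?T → r0=0xa8
[3] flags=0011 → (cmp)
[4] flags=0011 VS?T → r2=0x8e
[5] flags=0011 MI?F → skip
[6] flags=0011 VC?F → skip
[7] flags=1000 → (cmp)
[8] flags=1000 MI?T → r3=0x59
[9] flags=1000 LE?T → r0=0xc5
[10] flags=1000 EQ?F → skip

EXEC = [1,2,4,8,9]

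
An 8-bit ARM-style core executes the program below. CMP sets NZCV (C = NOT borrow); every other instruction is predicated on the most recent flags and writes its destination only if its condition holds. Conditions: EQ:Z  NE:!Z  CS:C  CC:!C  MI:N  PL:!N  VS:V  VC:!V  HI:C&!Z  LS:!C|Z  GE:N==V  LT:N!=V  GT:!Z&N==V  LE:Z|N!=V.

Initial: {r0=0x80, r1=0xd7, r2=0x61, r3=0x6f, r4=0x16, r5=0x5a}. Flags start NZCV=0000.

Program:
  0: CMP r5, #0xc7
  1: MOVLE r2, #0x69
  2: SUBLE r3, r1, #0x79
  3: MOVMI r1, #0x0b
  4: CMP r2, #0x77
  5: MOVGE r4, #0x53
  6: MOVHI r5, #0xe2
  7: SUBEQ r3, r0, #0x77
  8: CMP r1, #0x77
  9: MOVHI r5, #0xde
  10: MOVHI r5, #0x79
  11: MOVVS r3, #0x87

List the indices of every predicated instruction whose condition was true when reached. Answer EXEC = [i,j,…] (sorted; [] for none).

[0] flags=1001 → (cmp)
[1] flags=1001 LE?F → skip
[2] flags=1001 LE?F → skip
[3] flags=1001 MI?T → r1=0x0b
[4] flags=1000 → (cmp)
[5] flags=1000 GE?F → skip
[6] flags=1000 HI?F → skip
[7] flags=1000 EQ?F → skip
[8] flags=1000 → (cmp)
[9] flags=1000 HI?F → skip
[10] flags=1000 HI?F → skip
[11] flags=1000 VS?F → skip

EXEC = [3]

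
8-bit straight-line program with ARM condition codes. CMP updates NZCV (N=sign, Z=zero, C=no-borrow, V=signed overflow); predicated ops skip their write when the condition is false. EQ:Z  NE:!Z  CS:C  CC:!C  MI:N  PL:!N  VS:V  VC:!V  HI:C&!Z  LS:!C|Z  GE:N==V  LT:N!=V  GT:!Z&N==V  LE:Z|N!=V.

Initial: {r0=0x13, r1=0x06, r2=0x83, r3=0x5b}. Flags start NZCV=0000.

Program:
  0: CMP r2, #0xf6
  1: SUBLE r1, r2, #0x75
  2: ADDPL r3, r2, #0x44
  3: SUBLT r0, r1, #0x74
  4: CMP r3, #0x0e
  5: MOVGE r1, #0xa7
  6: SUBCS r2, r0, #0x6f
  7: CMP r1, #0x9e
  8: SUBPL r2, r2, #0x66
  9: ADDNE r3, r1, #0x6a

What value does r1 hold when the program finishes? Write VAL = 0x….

VAL = 0xa7

[0] flags=1000 → (cmp)
[1] flags=1000 LE?T → r1=0x0e
[2] flags=1000 PL?F → skip
[3] flags=1000 LT?T → r0=0x9a
[4] flags=0010 → (cmp)
[5] flags=0010 GE?T → r1=0xa7
[6] flags=0010 CS?T → r2=0x2b
[7] flags=0010 → (cmp)
[8] flags=0010 PL?T → r2=0xc5
[9] flags=0010 NE?T → r3=0x11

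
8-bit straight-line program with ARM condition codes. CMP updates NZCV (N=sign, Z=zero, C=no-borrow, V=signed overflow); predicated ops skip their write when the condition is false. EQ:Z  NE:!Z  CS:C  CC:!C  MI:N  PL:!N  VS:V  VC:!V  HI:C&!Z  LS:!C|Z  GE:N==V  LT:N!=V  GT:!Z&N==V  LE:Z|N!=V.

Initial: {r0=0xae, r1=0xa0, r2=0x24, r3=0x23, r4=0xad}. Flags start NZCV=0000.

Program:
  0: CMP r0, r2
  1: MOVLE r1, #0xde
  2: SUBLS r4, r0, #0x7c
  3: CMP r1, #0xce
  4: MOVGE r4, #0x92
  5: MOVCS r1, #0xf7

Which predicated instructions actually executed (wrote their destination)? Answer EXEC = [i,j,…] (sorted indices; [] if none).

0: ✓ CMP  NZCV=1010
1: ✓ MOVLE  r1←0xde
2: · SUBLS
3: ✓ CMP  NZCV=0010
4: ✓ MOVGE  r4←0x92
5: ✓ MOVCS  r1←0xf7

EXEC = [1,4,5]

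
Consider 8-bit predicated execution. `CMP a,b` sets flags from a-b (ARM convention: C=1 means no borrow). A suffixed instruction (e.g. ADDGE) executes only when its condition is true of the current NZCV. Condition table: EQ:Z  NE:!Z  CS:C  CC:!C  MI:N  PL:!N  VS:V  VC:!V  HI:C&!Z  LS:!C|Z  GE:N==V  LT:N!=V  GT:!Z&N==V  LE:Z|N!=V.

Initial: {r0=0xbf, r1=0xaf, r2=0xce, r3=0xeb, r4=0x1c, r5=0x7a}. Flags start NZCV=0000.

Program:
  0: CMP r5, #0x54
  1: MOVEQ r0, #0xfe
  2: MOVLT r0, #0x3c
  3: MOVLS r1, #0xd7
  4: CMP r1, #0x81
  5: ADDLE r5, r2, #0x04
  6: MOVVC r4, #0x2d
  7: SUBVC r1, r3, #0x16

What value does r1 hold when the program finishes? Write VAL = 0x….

VAL = 0xd5

[0] flags=0010 → (cmp)
[1] flags=0010 EQ?F → skip
[2] flags=0010 LT?F → skip
[3] flags=0010 LS?F → skip
[4] flags=0010 → (cmp)
[5] flags=0010 LE?F → skip
[6] flags=0010 VC?T → r4=0x2d
[7] flags=0010 VC?T → r1=0xd5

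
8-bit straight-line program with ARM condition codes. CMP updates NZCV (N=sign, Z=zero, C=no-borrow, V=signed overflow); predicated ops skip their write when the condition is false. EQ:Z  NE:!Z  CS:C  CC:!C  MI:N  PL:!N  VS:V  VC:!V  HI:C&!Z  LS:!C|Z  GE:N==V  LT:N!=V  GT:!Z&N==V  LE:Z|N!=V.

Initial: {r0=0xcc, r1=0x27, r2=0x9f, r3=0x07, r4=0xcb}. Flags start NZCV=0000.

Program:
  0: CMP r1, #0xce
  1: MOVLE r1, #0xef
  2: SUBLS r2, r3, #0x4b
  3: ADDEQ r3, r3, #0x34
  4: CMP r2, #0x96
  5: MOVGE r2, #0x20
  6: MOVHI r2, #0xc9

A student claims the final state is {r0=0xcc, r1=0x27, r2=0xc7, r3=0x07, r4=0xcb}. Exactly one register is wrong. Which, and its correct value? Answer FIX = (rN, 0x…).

FIX = (r2, 0xc9)

[0] flags=0000 → (cmp)
[1] flags=0000 LE?F → skip
[2] flags=0000 LS?T → r2=0xbc
[3] flags=0000 EQ?F → skip
[4] flags=0010 → (cmp)
[5] flags=0010 GE?T → r2=0x20
[6] flags=0010 HI?T → r2=0xc9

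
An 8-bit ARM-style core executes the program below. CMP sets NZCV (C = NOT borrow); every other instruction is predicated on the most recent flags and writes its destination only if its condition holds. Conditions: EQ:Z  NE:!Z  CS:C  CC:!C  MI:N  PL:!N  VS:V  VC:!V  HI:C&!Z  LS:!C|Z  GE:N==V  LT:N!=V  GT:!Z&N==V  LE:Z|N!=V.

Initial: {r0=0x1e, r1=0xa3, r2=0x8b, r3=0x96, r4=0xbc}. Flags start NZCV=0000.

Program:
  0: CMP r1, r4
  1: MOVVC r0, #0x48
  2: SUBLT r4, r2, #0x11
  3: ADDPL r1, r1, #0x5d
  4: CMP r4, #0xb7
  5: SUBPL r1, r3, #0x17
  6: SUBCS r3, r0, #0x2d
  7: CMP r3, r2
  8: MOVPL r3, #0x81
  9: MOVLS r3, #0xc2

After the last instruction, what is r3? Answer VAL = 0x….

[0] flags=1000 → (cmp)
[1] flags=1000 VC?T → r0=0x48
[2] flags=1000 LT?T → r4=0x7a
[3] flags=1000 PL?F → skip
[4] flags=1001 → (cmp)
[5] flags=1001 PL?F → skip
[6] flags=1001 CS?F → skip
[7] flags=0010 → (cmp)
[8] flags=0010 PL?T → r3=0x81
[9] flags=0010 LS?F → skip

VAL = 0x81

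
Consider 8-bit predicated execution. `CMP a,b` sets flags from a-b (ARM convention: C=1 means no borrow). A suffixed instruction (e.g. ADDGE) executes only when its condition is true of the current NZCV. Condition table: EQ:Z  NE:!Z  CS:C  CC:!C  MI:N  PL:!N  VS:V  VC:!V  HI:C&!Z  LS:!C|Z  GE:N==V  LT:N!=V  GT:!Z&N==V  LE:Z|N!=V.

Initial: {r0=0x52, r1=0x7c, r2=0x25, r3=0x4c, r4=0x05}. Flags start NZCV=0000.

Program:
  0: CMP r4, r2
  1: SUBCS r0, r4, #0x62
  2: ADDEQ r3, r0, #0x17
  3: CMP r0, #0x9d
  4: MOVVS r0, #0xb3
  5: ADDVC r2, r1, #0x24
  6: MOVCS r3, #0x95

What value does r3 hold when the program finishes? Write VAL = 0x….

VAL = 0x4c

0: ✓ CMP  NZCV=1000
1: · SUBCS
2: · ADDEQ
3: ✓ CMP  NZCV=1001
4: ✓ MOVVS  r0←0xb3
5: · ADDVC
6: · MOVCS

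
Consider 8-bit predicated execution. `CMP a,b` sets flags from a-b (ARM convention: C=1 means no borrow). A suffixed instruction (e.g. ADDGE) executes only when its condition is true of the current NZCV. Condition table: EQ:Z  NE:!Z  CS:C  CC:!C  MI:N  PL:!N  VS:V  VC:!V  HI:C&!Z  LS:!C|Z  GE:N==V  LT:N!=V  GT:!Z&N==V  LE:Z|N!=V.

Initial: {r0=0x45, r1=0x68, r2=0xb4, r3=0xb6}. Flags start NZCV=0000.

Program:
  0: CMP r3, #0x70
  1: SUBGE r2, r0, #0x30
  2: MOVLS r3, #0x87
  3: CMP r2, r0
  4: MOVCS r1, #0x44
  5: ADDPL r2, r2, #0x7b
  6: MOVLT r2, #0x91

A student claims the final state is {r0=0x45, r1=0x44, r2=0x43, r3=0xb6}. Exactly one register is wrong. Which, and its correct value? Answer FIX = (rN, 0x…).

[0] flags=0011 → (cmp)
[1] flags=0011 GE?F → skip
[2] flags=0011 LS?F → skip
[3] flags=0011 → (cmp)
[4] flags=0011 CS?T → r1=0x44
[5] flags=0011 PL?T → r2=0x2f
[6] flags=0011 LT?T → r2=0x91

FIX = (r2, 0x91)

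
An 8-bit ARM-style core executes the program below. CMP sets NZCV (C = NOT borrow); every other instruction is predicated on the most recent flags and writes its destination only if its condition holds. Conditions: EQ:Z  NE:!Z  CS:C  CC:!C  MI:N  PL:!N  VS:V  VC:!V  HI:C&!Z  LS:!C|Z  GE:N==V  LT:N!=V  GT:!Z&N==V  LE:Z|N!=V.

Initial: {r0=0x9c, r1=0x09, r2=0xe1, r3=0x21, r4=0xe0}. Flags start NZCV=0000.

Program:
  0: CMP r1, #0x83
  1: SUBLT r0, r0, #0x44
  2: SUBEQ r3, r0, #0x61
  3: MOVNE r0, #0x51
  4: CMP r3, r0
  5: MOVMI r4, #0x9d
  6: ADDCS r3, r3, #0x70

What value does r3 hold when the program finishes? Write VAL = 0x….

VAL = 0x21

0: ✓ CMP  NZCV=1001
1: · SUBLT
2: · SUBEQ
3: ✓ MOVNE  r0←0x51
4: ✓ CMP  NZCV=1000
5: ✓ MOVMI  r4←0x9d
6: · ADDCS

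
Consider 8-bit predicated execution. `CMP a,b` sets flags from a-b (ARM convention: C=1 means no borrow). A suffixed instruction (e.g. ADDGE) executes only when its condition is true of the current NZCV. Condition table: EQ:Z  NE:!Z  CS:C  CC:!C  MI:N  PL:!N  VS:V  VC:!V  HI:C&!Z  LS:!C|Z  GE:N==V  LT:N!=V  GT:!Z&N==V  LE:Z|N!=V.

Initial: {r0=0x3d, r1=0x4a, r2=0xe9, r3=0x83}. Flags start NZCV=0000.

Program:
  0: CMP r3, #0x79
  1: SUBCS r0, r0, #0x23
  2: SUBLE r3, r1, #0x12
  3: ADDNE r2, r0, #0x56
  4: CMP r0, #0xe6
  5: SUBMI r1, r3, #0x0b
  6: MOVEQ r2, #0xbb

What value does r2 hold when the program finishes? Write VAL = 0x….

VAL = 0x70

0: ✓ CMP  NZCV=0011
1: ✓ SUBCS  r0←0x1a
2: ✓ SUBLE  r3←0x38
3: ✓ ADDNE  r2←0x70
4: ✓ CMP  NZCV=0000
5: · SUBMI
6: · MOVEQ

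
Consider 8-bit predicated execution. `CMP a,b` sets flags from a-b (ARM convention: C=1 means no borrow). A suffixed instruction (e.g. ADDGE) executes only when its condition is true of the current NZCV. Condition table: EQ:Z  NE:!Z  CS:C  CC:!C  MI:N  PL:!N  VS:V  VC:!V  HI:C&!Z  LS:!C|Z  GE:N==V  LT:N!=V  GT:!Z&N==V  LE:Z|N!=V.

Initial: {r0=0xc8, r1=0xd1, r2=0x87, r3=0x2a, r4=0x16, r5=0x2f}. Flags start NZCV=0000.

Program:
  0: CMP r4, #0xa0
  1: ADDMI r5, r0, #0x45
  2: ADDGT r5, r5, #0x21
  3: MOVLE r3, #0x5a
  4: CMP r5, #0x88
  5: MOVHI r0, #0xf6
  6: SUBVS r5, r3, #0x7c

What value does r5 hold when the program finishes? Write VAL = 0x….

VAL = 0xae

[0] flags=0000 → (cmp)
[1] flags=0000 MI?F → skip
[2] flags=0000 GT?T → r5=0x50
[3] flags=0000 LE?F → skip
[4] flags=1001 → (cmp)
[5] flags=1001 HI?F → skip
[6] flags=1001 VS?T → r5=0xae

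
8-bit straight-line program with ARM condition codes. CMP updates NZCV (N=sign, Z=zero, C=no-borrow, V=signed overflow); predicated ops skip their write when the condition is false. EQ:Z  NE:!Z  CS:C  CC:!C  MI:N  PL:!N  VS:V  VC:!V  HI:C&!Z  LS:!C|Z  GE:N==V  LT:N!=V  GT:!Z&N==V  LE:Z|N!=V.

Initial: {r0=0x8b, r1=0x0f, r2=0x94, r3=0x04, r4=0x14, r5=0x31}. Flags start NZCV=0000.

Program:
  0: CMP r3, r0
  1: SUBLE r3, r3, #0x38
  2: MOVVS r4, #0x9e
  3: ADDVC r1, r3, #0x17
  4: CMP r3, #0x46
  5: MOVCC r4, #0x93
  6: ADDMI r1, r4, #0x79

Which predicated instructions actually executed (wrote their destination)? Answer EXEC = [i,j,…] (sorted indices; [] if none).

EXEC = [3,5,6]

[0] flags=0000 → (cmp)
[1] flags=0000 LE?F → skip
[2] flags=0000 VS?F → skip
[3] flags=0000 VC?T → r1=0x1b
[4] flags=1000 → (cmp)
[5] flags=1000 CC?T → r4=0x93
[6] flags=1000 MI?T → r1=0x0c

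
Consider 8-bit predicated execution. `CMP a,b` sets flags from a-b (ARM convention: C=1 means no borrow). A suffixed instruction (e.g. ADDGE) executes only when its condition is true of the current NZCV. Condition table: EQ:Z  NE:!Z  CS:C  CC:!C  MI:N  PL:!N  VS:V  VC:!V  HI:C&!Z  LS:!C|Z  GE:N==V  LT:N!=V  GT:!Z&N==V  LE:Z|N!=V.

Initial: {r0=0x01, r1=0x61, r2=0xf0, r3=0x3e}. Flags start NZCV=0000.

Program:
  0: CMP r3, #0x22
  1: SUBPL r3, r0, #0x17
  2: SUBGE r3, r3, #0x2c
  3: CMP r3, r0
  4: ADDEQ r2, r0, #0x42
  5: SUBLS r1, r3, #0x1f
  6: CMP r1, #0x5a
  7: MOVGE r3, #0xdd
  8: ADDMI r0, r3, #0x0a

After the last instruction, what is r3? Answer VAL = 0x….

VAL = 0xdd

0: ✓ CMP  NZCV=0010
1: ✓ SUBPL  r3←0xea
2: ✓ SUBGE  r3←0xbe
3: ✓ CMP  NZCV=1010
4: · ADDEQ
5: · SUBLS
6: ✓ CMP  NZCV=0010
7: ✓ MOVGE  r3←0xdd
8: · ADDMI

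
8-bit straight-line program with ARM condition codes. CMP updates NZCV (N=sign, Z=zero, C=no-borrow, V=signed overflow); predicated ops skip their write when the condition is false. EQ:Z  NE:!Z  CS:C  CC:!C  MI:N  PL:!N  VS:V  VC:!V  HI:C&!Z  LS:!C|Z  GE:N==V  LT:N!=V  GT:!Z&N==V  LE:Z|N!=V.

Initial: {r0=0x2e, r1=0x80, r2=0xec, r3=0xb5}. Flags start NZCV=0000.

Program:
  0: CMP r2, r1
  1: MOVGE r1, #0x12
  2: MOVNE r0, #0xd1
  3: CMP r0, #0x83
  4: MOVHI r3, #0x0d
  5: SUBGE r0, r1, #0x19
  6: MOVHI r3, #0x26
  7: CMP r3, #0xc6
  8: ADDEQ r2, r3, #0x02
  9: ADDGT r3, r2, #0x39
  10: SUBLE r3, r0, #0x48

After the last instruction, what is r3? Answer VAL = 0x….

[0] flags=0010 → (cmp)
[1] flags=0010 GE?T → r1=0x12
[2] flags=0010 NE?T → r0=0xd1
[3] flags=0010 → (cmp)
[4] flags=0010 HI?T → r3=0x0d
[5] flags=0010 GE?T → r0=0xf9
[6] flags=0010 HI?T → r3=0x26
[7] flags=0000 → (cmp)
[8] flags=0000 EQ?F → skip
[9] flags=0000 GT?T → r3=0x25
[10] flags=0000 LE?F → skip

VAL = 0x25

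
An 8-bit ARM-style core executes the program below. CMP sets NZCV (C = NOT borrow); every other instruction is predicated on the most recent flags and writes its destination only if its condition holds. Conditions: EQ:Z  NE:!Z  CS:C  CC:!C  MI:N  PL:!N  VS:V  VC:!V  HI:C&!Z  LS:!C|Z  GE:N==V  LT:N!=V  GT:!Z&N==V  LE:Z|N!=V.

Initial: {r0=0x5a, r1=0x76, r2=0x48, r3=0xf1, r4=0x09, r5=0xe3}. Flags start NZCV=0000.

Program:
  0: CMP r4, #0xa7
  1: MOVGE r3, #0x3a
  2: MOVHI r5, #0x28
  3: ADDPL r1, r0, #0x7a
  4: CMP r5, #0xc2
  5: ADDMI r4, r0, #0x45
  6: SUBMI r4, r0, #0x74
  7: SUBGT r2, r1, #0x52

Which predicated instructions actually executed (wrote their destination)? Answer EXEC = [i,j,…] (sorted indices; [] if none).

EXEC = [1,3,7]

0: ✓ CMP  NZCV=0000
1: ✓ MOVGE  r3←0x3a
2: · MOVHI
3: ✓ ADDPL  r1←0xd4
4: ✓ CMP  NZCV=0010
5: · ADDMI
6: · SUBMI
7: ✓ SUBGT  r2←0x82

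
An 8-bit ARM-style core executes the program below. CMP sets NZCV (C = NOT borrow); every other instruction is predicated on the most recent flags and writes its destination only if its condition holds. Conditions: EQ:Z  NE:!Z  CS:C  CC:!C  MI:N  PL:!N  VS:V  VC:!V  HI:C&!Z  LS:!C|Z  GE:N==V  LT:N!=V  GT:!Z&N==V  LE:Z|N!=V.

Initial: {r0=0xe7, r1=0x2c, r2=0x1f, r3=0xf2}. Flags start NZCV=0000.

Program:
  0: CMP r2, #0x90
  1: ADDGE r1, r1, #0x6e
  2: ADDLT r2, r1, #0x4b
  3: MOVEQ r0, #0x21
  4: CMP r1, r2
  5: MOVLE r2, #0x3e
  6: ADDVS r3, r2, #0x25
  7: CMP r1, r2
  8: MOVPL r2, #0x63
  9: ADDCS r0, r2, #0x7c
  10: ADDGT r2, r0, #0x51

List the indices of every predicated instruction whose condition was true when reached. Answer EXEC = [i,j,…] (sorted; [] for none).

[0] flags=1001 → (cmp)
[1] flags=1001 GE?T → r1=0x9a
[2] flags=1001 LT?F → skip
[3] flags=1001 EQ?F → skip
[4] flags=0011 → (cmp)
[5] flags=0011 LE?T → r2=0x3e
[6] flags=0011 VS?T → r3=0x63
[7] flags=0011 → (cmp)
[8] flags=0011 PL?T → r2=0x63
[9] flags=0011 CS?T → r0=0xdf
[10] flags=0011 GT?F → skip

EXEC = [1,5,6,8,9]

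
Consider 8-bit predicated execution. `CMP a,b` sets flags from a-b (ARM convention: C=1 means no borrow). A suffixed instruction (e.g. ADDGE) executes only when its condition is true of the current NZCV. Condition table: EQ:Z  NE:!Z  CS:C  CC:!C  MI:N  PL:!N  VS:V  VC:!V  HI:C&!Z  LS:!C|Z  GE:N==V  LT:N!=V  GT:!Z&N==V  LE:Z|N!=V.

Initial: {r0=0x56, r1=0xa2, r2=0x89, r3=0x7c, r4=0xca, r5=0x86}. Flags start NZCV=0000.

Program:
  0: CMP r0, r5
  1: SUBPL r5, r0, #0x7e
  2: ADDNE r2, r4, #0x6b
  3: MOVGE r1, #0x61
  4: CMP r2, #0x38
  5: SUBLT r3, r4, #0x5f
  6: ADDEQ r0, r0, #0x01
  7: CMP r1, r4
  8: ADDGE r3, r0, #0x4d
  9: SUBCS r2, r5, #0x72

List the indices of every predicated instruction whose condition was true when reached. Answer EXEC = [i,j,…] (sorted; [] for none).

EXEC = [2,3,5,8]

0: ✓ CMP  NZCV=1001
1: · SUBPL
2: ✓ ADDNE  r2←0x35
3: ✓ MOVGE  r1←0x61
4: ✓ CMP  NZCV=1000
5: ✓ SUBLT  r3←0x6b
6: · ADDEQ
7: ✓ CMP  NZCV=1001
8: ✓ ADDGE  r3←0xa3
9: · SUBCS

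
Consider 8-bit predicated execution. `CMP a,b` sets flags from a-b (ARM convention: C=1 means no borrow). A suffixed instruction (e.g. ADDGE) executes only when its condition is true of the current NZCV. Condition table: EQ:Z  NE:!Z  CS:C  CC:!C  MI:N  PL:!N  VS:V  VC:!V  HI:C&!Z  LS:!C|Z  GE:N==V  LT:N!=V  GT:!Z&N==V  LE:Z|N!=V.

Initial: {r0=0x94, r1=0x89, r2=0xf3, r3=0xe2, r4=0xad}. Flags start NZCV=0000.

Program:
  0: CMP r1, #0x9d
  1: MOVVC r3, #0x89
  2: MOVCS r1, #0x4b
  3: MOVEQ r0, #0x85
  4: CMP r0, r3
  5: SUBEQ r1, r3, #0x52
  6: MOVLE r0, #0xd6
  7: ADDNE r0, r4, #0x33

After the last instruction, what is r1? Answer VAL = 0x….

VAL = 0x89

0: ✓ CMP  NZCV=1000
1: ✓ MOVVC  r3←0x89
2: · MOVCS
3: · MOVEQ
4: ✓ CMP  NZCV=0010
5: · SUBEQ
6: · MOVLE
7: ✓ ADDNE  r0←0xe0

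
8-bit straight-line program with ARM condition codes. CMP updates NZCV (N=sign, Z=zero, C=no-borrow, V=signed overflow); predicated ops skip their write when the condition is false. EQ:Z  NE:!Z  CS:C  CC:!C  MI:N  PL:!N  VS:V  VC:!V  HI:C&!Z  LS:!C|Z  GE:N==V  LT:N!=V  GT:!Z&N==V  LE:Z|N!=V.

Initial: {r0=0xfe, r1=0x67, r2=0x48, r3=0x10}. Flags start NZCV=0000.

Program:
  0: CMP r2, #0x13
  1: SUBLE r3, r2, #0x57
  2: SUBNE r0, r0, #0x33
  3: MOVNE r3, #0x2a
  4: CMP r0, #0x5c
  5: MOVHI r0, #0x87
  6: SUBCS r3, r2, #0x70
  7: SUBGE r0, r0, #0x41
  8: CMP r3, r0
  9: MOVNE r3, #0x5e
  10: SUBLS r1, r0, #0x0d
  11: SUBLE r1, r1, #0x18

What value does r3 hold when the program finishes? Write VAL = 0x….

VAL = 0x5e

[0] flags=0010 → (cmp)
[1] flags=0010 LE?F → skip
[2] flags=0010 NE?T → r0=0xcb
[3] flags=0010 NE?T → r3=0x2a
[4] flags=0011 → (cmp)
[5] flags=0011 HI?T → r0=0x87
[6] flags=0011 CS?T → r3=0xd8
[7] flags=0011 GE?F → skip
[8] flags=0010 → (cmp)
[9] flags=0010 NE?T → r3=0x5e
[10] flags=0010 LS?F → skip
[11] flags=0010 LE?F → skip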